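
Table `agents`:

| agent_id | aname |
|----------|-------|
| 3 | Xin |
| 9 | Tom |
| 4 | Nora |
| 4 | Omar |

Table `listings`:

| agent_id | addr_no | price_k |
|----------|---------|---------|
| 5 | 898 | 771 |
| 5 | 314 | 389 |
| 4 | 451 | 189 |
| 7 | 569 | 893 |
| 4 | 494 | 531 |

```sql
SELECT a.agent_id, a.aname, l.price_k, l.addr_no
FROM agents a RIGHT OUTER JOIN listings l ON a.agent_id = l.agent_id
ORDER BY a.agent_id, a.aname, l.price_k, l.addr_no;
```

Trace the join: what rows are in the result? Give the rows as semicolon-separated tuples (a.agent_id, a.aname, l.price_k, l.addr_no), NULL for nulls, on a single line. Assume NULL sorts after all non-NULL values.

(4, Nora, 189, 451); (4, Nora, 531, 494); (4, Omar, 189, 451); (4, Omar, 531, 494); (NULL, NULL, 389, 314); (NULL, NULL, 771, 898); (NULL, NULL, 893, 569)

RIGHT JOIN keeps every row from `listings`; unmatched rows get NULL for `agents`'s columns.
Matching on a.agent_id = l.agent_id.
- a row (agent_id=3): no match.
- a row (agent_id=9): no match.
- a row (agent_id=4): matches 2 l row(s) → 2 output row(s).
- a row (agent_id=4): matches 2 l row(s) → 2 output row(s).
- 3 row(s) from l found no a partner → padded with NULL.
After projecting and ordering:
a.agent_id | a.aname | l.price_k | l.addr_no
4 | Nora | 189 | 451
4 | Nora | 531 | 494
4 | Omar | 189 | 451
4 | Omar | 531 | 494
NULL | NULL | 389 | 314
NULL | NULL | 771 | 898
NULL | NULL | 893 | 569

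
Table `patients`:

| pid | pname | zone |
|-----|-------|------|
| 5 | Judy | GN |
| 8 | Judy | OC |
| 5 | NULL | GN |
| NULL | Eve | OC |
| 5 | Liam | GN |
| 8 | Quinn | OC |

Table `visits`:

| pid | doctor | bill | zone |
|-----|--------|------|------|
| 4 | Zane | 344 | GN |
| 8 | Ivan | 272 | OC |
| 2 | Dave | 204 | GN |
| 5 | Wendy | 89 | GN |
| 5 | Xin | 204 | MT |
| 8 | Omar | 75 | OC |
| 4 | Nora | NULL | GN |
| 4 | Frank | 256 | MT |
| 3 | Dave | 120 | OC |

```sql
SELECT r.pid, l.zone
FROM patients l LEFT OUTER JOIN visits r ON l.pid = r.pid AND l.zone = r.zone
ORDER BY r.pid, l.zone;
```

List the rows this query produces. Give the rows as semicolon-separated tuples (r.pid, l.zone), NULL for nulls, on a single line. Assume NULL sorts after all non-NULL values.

LEFT JOIN keeps every row from `patients`; unmatched rows get NULL for `visits`'s columns.
Matching on l.pid = r.pid AND l.zone = r.zone. A NULL in a compared column never satisfies the condition.
Matched pairs: 7; unmatched l rows kept: 1.

(5, GN); (5, GN); (5, GN); (8, OC); (8, OC); (8, OC); (8, OC); (NULL, OC)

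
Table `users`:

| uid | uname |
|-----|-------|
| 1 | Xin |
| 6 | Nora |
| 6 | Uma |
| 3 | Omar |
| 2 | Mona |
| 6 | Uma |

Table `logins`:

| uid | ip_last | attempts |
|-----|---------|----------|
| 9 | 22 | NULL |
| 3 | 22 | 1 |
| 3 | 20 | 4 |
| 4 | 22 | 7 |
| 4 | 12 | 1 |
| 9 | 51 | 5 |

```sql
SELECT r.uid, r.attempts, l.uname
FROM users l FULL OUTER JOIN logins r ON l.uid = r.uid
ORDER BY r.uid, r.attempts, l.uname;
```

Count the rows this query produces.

FULL OUTER JOIN keeps every row from both sides; unmatched rows get NULL for the other side's columns.
Matching on l.uid = r.uid.
- l row (uid=1): no match → kept, r columns NULL.
- l row (uid=6): no match → kept, r columns NULL.
- l row (uid=6): no match → kept, r columns NULL.
- l row (uid=3): matches 2 r row(s) → 2 output row(s).
- l row (uid=2): no match → kept, r columns NULL.
- l row (uid=6): no match → kept, r columns NULL.
- plus 4 unmatched r row(s), each kept with NULL l columns.
Total: 2 matched + 9 padded = 11 rows.

11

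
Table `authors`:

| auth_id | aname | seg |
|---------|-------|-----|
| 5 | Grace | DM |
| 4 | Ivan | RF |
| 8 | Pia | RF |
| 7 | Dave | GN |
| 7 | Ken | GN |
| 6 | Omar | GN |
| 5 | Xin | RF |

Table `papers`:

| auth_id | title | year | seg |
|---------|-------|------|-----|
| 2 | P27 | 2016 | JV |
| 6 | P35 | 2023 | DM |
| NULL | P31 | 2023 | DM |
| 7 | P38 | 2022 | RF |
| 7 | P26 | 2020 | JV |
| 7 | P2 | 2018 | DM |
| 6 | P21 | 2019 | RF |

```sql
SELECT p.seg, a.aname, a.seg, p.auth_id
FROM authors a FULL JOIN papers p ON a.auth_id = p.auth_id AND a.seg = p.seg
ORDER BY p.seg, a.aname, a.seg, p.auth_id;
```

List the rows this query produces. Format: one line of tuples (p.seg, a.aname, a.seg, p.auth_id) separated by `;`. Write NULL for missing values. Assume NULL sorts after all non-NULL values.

(DM, NULL, NULL, 6); (DM, NULL, NULL, 7); (DM, NULL, NULL, NULL); (JV, NULL, NULL, 2); (JV, NULL, NULL, 7); (RF, NULL, NULL, 6); (RF, NULL, NULL, 7); (NULL, Dave, GN, NULL); (NULL, Grace, DM, NULL); (NULL, Ivan, RF, NULL); (NULL, Ken, GN, NULL); (NULL, Omar, GN, NULL); (NULL, Pia, RF, NULL); (NULL, Xin, RF, NULL)

FULL OUTER JOIN keeps every row from both sides; unmatched rows get NULL for the other side's columns.
Matching on a.auth_id = p.auth_id AND a.seg = p.seg. A NULL in a compared column never satisfies the condition.
- a (auth_id=5, seg=DM) has no partner → padded with NULL.
- a (auth_id=4, seg=RF) has no partner → padded with NULL.
- a (auth_id=8, seg=RF) has no partner → padded with NULL.
- a (auth_id=7, seg=GN) has no partner → padded with NULL.
- a (auth_id=7, seg=GN) has no partner → padded with NULL.
- a (auth_id=6, seg=GN) has no partner → padded with NULL.
- a (auth_id=5, seg=RF) has no partner → padded with NULL.
- 7 p row(s) had no a match → kept, a columns NULL.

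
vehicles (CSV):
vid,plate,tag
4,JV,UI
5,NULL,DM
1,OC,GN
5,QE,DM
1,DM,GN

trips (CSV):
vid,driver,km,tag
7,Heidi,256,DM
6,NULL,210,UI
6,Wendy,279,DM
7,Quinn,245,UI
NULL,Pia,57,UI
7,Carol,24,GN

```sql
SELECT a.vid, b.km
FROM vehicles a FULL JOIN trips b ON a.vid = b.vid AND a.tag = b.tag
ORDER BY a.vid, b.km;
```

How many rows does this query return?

11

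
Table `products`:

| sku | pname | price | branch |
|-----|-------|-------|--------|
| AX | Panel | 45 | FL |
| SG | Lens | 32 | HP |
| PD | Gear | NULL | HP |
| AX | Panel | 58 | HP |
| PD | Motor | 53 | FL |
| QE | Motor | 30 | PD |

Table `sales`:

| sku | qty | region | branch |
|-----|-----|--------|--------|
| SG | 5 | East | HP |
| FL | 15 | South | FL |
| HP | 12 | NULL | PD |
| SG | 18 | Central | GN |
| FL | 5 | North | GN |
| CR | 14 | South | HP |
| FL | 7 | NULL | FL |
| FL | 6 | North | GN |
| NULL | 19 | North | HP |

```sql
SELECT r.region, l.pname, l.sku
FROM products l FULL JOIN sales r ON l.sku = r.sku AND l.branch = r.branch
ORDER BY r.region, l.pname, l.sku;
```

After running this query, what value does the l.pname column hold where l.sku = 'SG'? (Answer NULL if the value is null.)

Lens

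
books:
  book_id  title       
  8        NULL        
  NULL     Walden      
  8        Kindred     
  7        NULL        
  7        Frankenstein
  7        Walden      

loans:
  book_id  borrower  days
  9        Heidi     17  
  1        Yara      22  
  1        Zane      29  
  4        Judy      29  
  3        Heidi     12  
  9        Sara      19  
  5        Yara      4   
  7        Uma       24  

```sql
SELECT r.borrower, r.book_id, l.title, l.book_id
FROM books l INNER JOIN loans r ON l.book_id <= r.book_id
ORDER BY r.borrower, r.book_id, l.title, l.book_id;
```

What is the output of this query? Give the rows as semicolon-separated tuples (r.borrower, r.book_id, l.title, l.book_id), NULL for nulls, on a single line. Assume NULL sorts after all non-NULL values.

INNER JOIN keeps only pairs where the ON condition holds.
Matching on l.book_id <= r.book_id. A NULL in a compared column never satisfies the condition.
- l (book_id=8) pairs with 2 row(s) of r.
- l (book_id=NULL) has no partner → excluded.
- l (book_id=8) pairs with 2 row(s) of r.
- l (book_id=7) pairs with 3 row(s) of r.
- l (book_id=7) pairs with 3 row(s) of r.
- l (book_id=7) pairs with 3 row(s) of r.

(Heidi, 9, Frankenstein, 7); (Heidi, 9, Kindred, 8); (Heidi, 9, Walden, 7); (Heidi, 9, NULL, 7); (Heidi, 9, NULL, 8); (Sara, 9, Frankenstein, 7); (Sara, 9, Kindred, 8); (Sara, 9, Walden, 7); (Sara, 9, NULL, 7); (Sara, 9, NULL, 8); (Uma, 7, Frankenstein, 7); (Uma, 7, Walden, 7); (Uma, 7, NULL, 7)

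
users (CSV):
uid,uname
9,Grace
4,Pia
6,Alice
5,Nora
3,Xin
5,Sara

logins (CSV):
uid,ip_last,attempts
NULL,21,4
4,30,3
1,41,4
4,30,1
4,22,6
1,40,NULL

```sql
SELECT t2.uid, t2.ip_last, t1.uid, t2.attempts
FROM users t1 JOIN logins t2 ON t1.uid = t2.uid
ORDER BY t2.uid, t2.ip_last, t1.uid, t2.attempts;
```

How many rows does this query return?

INNER JOIN keeps only pairs where the ON condition holds.
Matching on t1.uid = t2.uid. A NULL in a compared column never satisfies the condition.
- t1[0] uid=9 → no match; dropped.
- t1[1] uid=4 → 3 match(es) in t2 → 3 row(s).
- t1[2] uid=6 → no match; dropped.
- t1[3] uid=5 → no match; dropped.
- t1[4] uid=3 → no match; dropped.
- t1[5] uid=5 → no match; dropped.
Total: 3 rows.

3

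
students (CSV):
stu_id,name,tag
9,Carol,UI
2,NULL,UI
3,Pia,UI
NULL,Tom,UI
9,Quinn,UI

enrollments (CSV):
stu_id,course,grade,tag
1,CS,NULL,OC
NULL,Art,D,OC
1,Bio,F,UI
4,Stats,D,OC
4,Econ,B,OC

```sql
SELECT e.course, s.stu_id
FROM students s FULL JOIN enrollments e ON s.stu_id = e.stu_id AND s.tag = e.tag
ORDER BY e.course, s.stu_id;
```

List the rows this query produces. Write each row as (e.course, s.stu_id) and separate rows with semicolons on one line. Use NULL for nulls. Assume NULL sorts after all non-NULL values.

FULL OUTER JOIN keeps every row from both sides; unmatched rows get NULL for the other side's columns.
Matching on s.stu_id = e.stu_id AND s.tag = e.tag. A NULL in a compared column never satisfies the condition.
Matched pairs: 0; unmatched s rows kept: 5; unmatched e rows kept: 5.

(Art, NULL); (Bio, NULL); (CS, NULL); (Econ, NULL); (Stats, NULL); (NULL, 2); (NULL, 3); (NULL, 9); (NULL, 9); (NULL, NULL)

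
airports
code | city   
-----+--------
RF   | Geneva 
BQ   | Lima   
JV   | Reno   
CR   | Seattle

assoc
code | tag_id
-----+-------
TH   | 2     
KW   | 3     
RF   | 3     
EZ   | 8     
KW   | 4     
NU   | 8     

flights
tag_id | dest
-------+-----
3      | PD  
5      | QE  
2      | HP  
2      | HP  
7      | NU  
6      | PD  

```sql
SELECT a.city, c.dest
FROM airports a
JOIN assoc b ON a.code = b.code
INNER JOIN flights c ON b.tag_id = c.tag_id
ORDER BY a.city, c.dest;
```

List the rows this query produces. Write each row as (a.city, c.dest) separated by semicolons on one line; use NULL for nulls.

(Geneva, PD)

Joins associate left-to-right: airports INNER JOIN assoc on code gives 1 intermediate row(s).
Then INNER JOIN `flights c` on tag_id: keep only rows whose b.tag_id appears in c.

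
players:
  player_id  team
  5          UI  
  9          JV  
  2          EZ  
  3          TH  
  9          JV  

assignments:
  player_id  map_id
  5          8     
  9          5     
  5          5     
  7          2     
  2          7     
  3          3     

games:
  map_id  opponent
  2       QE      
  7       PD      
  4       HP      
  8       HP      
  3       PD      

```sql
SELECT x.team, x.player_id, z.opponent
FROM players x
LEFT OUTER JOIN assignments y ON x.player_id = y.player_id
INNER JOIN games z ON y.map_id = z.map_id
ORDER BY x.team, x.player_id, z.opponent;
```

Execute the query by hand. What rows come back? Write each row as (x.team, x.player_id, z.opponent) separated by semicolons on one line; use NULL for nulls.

(EZ, 2, PD); (TH, 3, PD); (UI, 5, HP)

Joins associate left-to-right: players LEFT JOIN assignments on player_id gives 6 intermediate row(s).
Then INNER JOIN `games z` on map_id: keep only rows whose y.map_id appears in z.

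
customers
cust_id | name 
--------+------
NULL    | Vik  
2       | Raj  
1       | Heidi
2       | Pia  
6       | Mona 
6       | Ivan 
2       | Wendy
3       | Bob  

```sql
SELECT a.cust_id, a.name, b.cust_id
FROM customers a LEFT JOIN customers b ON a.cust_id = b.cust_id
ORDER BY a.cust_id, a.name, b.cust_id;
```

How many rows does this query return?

16

LEFT JOIN keeps every row from `customers a`; unmatched rows get NULL for `customers b`'s columns.
Matching on a.cust_id = b.cust_id. A NULL in a compared column never satisfies the condition.
- a[0] cust_id=NULL → no match; kept with NULLs on the b side.
- a[1] cust_id=2 → 3 match(es) in b → 3 row(s).
- a[2] cust_id=1 → 1 match(es) in b → 1 row(s).
- a[3] cust_id=2 → 3 match(es) in b → 3 row(s).
- a[4] cust_id=6 → 2 match(es) in b → 2 row(s).
- a[5] cust_id=6 → 2 match(es) in b → 2 row(s).
- a[6] cust_id=2 → 3 match(es) in b → 3 row(s).
- a[7] cust_id=3 → 1 match(es) in b → 1 row(s).
Total: 15 matched + 1 padded = 16 rows.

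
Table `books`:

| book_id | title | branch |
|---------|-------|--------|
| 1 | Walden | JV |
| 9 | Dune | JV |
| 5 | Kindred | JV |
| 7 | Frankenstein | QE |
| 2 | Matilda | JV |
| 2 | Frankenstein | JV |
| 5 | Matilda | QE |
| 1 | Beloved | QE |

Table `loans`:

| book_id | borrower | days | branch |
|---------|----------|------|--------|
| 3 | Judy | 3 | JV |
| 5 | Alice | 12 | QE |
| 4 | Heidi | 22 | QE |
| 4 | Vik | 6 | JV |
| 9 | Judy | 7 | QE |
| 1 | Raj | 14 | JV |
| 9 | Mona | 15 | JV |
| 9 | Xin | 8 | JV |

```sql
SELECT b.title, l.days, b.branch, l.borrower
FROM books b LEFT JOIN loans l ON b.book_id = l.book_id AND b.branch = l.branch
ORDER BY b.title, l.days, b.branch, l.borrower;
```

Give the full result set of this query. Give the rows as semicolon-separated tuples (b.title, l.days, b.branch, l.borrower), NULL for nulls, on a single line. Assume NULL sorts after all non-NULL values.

(Beloved, NULL, QE, NULL); (Dune, 8, JV, Xin); (Dune, 15, JV, Mona); (Frankenstein, NULL, JV, NULL); (Frankenstein, NULL, QE, NULL); (Kindred, NULL, JV, NULL); (Matilda, 12, QE, Alice); (Matilda, NULL, JV, NULL); (Walden, 14, JV, Raj)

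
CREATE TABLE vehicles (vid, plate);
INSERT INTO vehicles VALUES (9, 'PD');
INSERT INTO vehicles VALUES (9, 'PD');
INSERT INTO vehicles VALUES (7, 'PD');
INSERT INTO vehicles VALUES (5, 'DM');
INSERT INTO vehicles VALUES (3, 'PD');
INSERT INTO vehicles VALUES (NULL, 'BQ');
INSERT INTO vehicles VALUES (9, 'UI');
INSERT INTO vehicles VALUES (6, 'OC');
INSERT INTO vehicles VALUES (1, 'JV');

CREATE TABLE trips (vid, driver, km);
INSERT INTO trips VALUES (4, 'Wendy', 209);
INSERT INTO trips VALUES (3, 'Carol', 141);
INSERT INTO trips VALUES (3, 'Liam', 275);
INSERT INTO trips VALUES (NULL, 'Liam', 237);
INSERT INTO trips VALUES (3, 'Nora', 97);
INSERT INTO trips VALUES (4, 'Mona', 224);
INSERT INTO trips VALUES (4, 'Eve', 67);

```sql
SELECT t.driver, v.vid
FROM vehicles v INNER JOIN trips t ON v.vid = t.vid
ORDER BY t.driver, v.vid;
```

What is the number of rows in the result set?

INNER JOIN keeps only pairs where the ON condition holds.
Matching on v.vid = t.vid. A NULL in a compared column never satisfies the condition.
Matched pairs: 3.
Total: 3 rows.

3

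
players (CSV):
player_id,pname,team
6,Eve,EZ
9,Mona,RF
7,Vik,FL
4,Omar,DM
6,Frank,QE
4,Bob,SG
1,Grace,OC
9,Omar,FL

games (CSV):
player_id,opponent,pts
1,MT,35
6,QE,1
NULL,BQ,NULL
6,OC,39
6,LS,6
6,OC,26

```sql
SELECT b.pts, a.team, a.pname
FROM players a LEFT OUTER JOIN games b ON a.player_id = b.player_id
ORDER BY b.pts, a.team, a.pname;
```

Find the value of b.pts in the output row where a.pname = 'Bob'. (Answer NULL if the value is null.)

NULL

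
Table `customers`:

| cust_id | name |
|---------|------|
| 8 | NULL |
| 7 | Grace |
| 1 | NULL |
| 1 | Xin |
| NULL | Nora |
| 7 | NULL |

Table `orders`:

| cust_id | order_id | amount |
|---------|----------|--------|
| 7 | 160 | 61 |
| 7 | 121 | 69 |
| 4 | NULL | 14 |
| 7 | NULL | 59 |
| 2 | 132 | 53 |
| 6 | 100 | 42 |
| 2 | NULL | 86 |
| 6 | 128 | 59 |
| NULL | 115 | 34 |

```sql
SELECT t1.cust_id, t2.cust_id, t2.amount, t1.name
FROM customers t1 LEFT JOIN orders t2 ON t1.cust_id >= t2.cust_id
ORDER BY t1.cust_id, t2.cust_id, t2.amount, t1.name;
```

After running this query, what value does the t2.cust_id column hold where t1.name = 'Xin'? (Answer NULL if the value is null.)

LEFT JOIN keeps every row from `customers`; unmatched rows get NULL for `orders`'s columns.
Matching on t1.cust_id >= t2.cust_id. A NULL in a compared column never satisfies the condition.
- t1[0] cust_id=8 → 8 match(es) in t2 → 8 row(s).
- t1[1] cust_id=7 → 8 match(es) in t2 → 8 row(s).
- t1[2] cust_id=1 → no match; kept with NULLs on the t2 side.
- t1[3] cust_id=1 → no match; kept with NULLs on the t2 side.
- t1[4] cust_id=NULL → no match; kept with NULLs on the t2 side.
- t1[5] cust_id=7 → 8 match(es) in t2 → 8 row(s).

NULL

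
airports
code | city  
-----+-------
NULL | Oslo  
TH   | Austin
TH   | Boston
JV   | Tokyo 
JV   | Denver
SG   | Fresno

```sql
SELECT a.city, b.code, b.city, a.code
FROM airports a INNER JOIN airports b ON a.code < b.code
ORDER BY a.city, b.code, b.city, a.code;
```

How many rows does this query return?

INNER JOIN keeps only pairs where the ON condition holds.
Matching on a.code < b.code. A NULL in a compared column never satisfies the condition.
- code=NULL: no matching b row, dropped.
- code=TH: no matching b row, dropped.
- code=TH: no matching b row, dropped.
- code=JV: 3 matching b row(s), so 3 row(s) emitted.
- code=JV: 3 matching b row(s), so 3 row(s) emitted.
- code=SG: 2 matching b row(s), so 2 row(s) emitted.
Total: 8 rows.

8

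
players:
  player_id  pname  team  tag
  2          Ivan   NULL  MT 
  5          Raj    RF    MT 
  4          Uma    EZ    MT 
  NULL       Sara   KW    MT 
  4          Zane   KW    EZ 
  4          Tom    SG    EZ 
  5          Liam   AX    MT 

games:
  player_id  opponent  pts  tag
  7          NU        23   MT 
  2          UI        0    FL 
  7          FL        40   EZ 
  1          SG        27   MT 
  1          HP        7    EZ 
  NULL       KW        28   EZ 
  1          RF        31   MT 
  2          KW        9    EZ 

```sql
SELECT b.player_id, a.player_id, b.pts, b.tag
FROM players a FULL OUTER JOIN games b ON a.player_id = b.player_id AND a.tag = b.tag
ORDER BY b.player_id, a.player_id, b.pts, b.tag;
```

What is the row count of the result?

FULL OUTER JOIN keeps every row from both sides; unmatched rows get NULL for the other side's columns.
Matching on a.player_id = b.player_id AND a.tag = b.tag. A NULL in a compared column never satisfies the condition.
- a row (player_id=2, tag=MT): no match → kept, b columns NULL.
- a row (player_id=5, tag=MT): no match → kept, b columns NULL.
- a row (player_id=4, tag=MT): no match → kept, b columns NULL.
- a row (player_id=NULL, tag=MT): no match → kept, b columns NULL.
- a row (player_id=4, tag=EZ): no match → kept, b columns NULL.
- a row (player_id=4, tag=EZ): no match → kept, b columns NULL.
- a row (player_id=5, tag=MT): no match → kept, b columns NULL.
- plus 8 unmatched b row(s), each kept with NULL a columns.
Total: 0 matched + 15 padded = 15 rows.

15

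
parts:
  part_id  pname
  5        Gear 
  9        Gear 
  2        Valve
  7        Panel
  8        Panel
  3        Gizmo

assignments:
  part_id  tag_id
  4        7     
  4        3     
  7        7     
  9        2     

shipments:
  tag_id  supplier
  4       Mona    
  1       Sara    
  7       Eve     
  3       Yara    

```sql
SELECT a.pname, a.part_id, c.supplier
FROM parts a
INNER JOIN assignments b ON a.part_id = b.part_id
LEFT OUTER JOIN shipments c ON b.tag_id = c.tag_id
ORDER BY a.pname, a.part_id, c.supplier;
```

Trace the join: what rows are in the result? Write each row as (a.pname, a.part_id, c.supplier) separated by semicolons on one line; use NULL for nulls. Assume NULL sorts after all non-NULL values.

(Gear, 9, NULL); (Panel, 7, Eve)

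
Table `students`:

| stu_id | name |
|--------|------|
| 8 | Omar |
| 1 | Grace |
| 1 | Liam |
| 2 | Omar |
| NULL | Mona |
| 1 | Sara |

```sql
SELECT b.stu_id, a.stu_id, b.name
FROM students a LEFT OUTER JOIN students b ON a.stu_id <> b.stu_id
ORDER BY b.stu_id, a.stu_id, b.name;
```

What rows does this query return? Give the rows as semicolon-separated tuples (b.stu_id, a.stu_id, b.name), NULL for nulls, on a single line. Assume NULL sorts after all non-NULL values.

(1, 2, Grace); (1, 2, Liam); (1, 2, Sara); (1, 8, Grace); (1, 8, Liam); (1, 8, Sara); (2, 1, Omar); (2, 1, Omar); (2, 1, Omar); (2, 8, Omar); (8, 1, Omar); (8, 1, Omar); (8, 1, Omar); (8, 2, Omar); (NULL, NULL, NULL)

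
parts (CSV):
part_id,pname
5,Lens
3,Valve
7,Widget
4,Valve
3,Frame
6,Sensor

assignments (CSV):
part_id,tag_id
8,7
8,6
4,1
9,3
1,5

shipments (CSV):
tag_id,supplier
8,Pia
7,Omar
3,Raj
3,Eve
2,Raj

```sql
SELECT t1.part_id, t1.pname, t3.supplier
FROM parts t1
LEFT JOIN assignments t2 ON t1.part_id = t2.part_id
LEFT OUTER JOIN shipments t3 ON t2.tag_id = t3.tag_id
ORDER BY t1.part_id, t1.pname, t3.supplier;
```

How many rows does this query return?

Step 1 — t1 LEFT JOIN t2 on part_id → 6 row(s).
Then LEFT JOIN `shipments t3` on tag_id: each of those 6 rows is kept; rows whose t2.tag_id has no match in t3 get NULL for t3's columns.
Result: 6 row(s).

6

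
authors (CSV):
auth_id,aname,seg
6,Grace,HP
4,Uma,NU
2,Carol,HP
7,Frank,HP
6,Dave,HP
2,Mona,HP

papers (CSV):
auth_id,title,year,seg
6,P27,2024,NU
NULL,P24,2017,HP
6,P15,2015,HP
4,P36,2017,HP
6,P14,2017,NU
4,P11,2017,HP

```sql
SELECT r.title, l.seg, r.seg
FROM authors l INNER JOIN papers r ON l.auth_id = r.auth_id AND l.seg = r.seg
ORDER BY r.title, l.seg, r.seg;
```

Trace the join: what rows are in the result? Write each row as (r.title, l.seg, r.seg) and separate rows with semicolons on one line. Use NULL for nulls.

(P15, HP, HP); (P15, HP, HP)

INNER JOIN keeps only pairs where the ON condition holds.
Matching on l.auth_id = r.auth_id AND l.seg = r.seg. A NULL in a compared column never satisfies the condition.
Matched pairs: 2.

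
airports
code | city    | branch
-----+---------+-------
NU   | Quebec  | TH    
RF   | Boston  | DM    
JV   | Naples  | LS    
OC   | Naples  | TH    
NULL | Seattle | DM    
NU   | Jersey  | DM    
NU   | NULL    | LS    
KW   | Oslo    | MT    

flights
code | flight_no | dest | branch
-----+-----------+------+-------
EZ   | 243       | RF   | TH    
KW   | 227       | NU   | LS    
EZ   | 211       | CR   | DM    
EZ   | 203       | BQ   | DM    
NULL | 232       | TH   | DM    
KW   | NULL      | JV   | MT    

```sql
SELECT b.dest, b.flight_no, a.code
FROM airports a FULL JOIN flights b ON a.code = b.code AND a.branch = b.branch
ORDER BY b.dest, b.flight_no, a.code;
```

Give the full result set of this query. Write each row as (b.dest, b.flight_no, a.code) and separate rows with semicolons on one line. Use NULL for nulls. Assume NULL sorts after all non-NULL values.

FULL OUTER JOIN keeps every row from both sides; unmatched rows get NULL for the other side's columns.
Matching on a.code = b.code AND a.branch = b.branch. A NULL in a compared column never satisfies the condition.
- a (code=NU, branch=TH) has no partner → padded with NULL.
- a (code=RF, branch=DM) has no partner → padded with NULL.
- a (code=JV, branch=LS) has no partner → padded with NULL.
- a (code=OC, branch=TH) has no partner → padded with NULL.
- a (code=NULL, branch=DM) has no partner → padded with NULL.
- a (code=NU, branch=DM) has no partner → padded with NULL.
- a (code=NU, branch=LS) has no partner → padded with NULL.
- a (code=KW, branch=MT) pairs with 1 row(s) of b.
- 5 row(s) from b found no a partner → padded with NULL.

(BQ, 203, NULL); (CR, 211, NULL); (JV, NULL, KW); (NU, 227, NULL); (RF, 243, NULL); (TH, 232, NULL); (NULL, NULL, JV); (NULL, NULL, NU); (NULL, NULL, NU); (NULL, NULL, NU); (NULL, NULL, OC); (NULL, NULL, RF); (NULL, NULL, NULL)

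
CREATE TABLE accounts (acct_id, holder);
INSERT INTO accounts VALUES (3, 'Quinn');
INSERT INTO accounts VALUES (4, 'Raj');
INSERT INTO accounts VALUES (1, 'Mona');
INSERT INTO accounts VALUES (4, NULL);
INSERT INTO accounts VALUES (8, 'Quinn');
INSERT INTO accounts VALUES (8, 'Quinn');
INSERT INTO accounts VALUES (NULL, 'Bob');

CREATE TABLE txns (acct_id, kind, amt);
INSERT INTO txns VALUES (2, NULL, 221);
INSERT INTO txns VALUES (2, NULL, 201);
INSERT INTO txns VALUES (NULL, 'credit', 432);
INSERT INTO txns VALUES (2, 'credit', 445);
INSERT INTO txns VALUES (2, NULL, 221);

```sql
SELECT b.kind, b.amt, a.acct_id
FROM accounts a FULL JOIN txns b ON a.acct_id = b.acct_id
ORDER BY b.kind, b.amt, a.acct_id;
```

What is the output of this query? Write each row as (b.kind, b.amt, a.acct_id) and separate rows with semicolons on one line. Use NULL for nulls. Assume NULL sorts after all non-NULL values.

(credit, 432, NULL); (credit, 445, NULL); (NULL, 201, NULL); (NULL, 221, NULL); (NULL, 221, NULL); (NULL, NULL, 1); (NULL, NULL, 3); (NULL, NULL, 4); (NULL, NULL, 4); (NULL, NULL, 8); (NULL, NULL, 8); (NULL, NULL, NULL)

FULL OUTER JOIN keeps every row from both sides; unmatched rows get NULL for the other side's columns.
Matching on a.acct_id = b.acct_id. A NULL in a compared column never satisfies the condition.
- acct_id=3: no b row matches, row kept with b columns NULL.
- acct_id=4: no b row matches, row kept with b columns NULL.
- acct_id=1: no b row matches, row kept with b columns NULL.
- acct_id=4: no b row matches, row kept with b columns NULL.
- acct_id=8: no b row matches, row kept with b columns NULL.
- acct_id=8: no b row matches, row kept with b columns NULL.
- acct_id=NULL: no b row matches, row kept with b columns NULL.
- plus 5 unmatched b row(s), each kept with NULL a columns.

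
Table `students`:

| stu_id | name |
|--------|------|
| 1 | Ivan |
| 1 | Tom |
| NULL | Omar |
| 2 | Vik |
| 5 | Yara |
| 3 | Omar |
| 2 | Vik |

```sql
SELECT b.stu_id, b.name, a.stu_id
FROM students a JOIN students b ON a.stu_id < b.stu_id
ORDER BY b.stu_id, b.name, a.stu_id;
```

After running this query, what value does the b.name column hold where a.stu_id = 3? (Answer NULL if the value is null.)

Yara

INNER JOIN keeps only pairs where the ON condition holds.
Matching on a.stu_id < b.stu_id. A NULL in a compared column never satisfies the condition.
- a (stu_id=1) pairs with 4 row(s) of b.
- a (stu_id=1) pairs with 4 row(s) of b.
- a (stu_id=NULL) has no partner → excluded.
- a (stu_id=2) pairs with 2 row(s) of b.
- a (stu_id=5) has no partner → excluded.
- a (stu_id=3) pairs with 1 row(s) of b.
- a (stu_id=2) pairs with 2 row(s) of b.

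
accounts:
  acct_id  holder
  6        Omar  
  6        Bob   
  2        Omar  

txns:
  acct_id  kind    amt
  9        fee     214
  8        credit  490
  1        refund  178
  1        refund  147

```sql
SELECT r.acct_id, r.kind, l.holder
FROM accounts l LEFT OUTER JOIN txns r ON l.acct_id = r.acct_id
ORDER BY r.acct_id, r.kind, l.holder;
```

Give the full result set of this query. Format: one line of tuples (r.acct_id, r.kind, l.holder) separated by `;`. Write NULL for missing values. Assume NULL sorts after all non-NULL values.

(NULL, NULL, Bob); (NULL, NULL, Omar); (NULL, NULL, Omar)

LEFT JOIN keeps every row from `accounts`; unmatched rows get NULL for `txns`'s columns.
Matching on l.acct_id = r.acct_id.
- l row (acct_id=6): no match → kept, r columns NULL.
- l row (acct_id=6): no match → kept, r columns NULL.
- l row (acct_id=2): no match → kept, r columns NULL.
After projecting and ordering:
r.acct_id | r.kind | l.holder
NULL | NULL | Bob
NULL | NULL | Omar
NULL | NULL | Omar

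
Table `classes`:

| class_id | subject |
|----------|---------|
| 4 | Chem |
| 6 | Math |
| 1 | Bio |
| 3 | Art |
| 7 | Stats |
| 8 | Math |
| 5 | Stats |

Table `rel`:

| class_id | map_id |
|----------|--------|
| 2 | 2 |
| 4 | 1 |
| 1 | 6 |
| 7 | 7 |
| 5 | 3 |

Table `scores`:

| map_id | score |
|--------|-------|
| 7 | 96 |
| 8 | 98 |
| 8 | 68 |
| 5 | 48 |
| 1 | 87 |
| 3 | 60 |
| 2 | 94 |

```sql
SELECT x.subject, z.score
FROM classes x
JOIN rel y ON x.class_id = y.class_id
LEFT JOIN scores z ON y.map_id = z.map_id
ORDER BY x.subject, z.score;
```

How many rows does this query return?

Joins associate left-to-right: classes INNER JOIN rel on class_id gives 4 intermediate row(s).
Then LEFT JOIN `scores z` on map_id: each of those 4 rows is kept; rows whose y.map_id has no match in z get NULL for z's columns.
Result: 4 row(s).

4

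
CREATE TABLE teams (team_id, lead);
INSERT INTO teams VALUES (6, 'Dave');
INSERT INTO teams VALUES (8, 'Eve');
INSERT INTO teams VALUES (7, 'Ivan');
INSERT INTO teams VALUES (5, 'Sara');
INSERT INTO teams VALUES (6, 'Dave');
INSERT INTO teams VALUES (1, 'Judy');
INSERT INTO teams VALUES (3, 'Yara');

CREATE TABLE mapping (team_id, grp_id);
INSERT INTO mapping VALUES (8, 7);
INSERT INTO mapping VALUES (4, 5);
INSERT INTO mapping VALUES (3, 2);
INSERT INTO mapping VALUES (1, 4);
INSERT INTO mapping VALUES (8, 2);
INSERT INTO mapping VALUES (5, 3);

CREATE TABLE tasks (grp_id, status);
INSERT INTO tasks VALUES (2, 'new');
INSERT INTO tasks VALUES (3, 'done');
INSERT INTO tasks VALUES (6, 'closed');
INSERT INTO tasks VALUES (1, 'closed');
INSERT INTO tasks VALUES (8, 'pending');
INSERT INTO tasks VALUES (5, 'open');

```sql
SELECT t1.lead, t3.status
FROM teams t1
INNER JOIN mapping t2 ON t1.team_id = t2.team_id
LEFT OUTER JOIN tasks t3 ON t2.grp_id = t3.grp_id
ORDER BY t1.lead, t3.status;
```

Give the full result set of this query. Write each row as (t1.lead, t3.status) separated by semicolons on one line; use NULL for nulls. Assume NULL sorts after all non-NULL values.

Joins associate left-to-right: teams INNER JOIN mapping on team_id gives 5 intermediate row(s).
Then LEFT JOIN `tasks t3` on grp_id: each of those 5 rows is kept; rows whose t2.grp_id has no match in t3 get NULL for t3's columns.

(Eve, new); (Eve, NULL); (Judy, NULL); (Sara, done); (Yara, new)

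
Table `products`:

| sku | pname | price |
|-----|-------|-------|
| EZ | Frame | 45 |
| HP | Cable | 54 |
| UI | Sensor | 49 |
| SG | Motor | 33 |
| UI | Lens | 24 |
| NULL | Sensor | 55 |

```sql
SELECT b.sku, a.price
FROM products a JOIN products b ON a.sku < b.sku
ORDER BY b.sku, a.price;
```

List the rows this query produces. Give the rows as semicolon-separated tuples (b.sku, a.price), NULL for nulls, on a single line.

(HP, 45); (SG, 45); (SG, 54); (UI, 33); (UI, 33); (UI, 45); (UI, 45); (UI, 54); (UI, 54)

INNER JOIN keeps only pairs where the ON condition holds.
Matching on a.sku < b.sku. A NULL in a compared column never satisfies the condition.
- a (sku=EZ) pairs with 4 row(s) of b.
- a (sku=HP) pairs with 3 row(s) of b.
- a (sku=UI) has no partner → excluded.
- a (sku=SG) pairs with 2 row(s) of b.
- a (sku=UI) has no partner → excluded.
- a (sku=NULL) has no partner → excluded.
After projecting and ordering:
b.sku | a.price
HP | 45
SG | 45
SG | 54
UI | 33
UI | 33
UI | 45
UI | 45
UI | 54
UI | 54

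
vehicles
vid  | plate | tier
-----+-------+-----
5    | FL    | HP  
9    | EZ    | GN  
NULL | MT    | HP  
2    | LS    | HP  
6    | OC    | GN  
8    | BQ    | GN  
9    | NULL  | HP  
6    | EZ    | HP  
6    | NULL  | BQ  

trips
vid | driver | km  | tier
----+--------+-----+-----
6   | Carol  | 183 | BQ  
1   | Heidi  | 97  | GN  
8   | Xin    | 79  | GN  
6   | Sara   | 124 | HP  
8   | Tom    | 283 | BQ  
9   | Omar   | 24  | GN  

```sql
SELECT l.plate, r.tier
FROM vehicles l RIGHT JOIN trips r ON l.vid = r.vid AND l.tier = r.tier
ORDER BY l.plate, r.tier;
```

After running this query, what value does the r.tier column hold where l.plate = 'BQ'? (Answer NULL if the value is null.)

GN

RIGHT JOIN keeps every row from `trips`; unmatched rows get NULL for `vehicles`'s columns.
Matching on l.vid = r.vid AND l.tier = r.tier. A NULL in a compared column never satisfies the condition.
Matched pairs: 4; unmatched r rows kept: 2.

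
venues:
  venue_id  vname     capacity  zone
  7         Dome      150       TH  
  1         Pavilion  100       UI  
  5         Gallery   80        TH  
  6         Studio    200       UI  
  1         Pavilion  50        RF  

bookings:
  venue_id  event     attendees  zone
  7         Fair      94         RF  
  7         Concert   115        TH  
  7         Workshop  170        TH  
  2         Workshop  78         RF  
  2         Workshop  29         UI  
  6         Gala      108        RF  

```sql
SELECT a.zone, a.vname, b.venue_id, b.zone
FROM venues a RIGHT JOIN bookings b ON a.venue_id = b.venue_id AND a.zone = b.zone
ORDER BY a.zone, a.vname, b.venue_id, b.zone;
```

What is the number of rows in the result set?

6

RIGHT JOIN keeps every row from `bookings`; unmatched rows get NULL for `venues`'s columns.
Matching on a.venue_id = b.venue_id AND a.zone = b.zone.
- a row (venue_id=7, zone=TH): matches 2 b row(s) → 2 output row(s).
- a row (venue_id=1, zone=UI): no match.
- a row (venue_id=5, zone=TH): no match.
- a row (venue_id=6, zone=UI): no match.
- a row (venue_id=1, zone=RF): no match.
- plus 4 unmatched b row(s), each kept with NULL a columns.
Total: 2 matched + 4 padded = 6 rows.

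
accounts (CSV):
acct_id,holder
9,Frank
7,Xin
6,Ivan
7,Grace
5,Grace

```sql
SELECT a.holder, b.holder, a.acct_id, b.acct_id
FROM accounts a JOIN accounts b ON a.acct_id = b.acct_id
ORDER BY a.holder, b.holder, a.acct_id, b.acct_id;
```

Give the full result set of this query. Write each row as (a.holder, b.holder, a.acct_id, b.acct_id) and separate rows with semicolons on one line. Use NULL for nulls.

INNER JOIN keeps only pairs where the ON condition holds.
Matching on a.acct_id = b.acct_id.
- a (acct_id=9) pairs with 1 row(s) of b.
- a (acct_id=7) pairs with 2 row(s) of b.
- a (acct_id=6) pairs with 1 row(s) of b.
- a (acct_id=7) pairs with 2 row(s) of b.
- a (acct_id=5) pairs with 1 row(s) of b.
After projecting and ordering:
a.holder | b.holder | a.acct_id | b.acct_id
Frank | Frank | 9 | 9
Grace | Grace | 5 | 5
Grace | Grace | 7 | 7
Grace | Xin | 7 | 7
Ivan | Ivan | 6 | 6
Xin | Grace | 7 | 7
Xin | Xin | 7 | 7

(Frank, Frank, 9, 9); (Grace, Grace, 5, 5); (Grace, Grace, 7, 7); (Grace, Xin, 7, 7); (Ivan, Ivan, 6, 6); (Xin, Grace, 7, 7); (Xin, Xin, 7, 7)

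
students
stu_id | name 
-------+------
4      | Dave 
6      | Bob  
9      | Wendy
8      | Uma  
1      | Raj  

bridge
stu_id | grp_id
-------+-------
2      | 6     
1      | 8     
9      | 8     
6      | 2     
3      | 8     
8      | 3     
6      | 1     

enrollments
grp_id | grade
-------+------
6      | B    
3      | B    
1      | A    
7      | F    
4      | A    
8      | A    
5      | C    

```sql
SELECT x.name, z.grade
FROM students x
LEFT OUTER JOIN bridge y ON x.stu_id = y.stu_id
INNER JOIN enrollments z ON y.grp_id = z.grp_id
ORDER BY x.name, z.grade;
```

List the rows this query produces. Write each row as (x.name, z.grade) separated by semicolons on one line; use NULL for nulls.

Step 1 — x LEFT JOIN y on stu_id → 6 row(s).
Then INNER JOIN `enrollments z` on grp_id: keep only rows whose y.grp_id appears in z.

(Bob, A); (Raj, A); (Uma, B); (Wendy, A)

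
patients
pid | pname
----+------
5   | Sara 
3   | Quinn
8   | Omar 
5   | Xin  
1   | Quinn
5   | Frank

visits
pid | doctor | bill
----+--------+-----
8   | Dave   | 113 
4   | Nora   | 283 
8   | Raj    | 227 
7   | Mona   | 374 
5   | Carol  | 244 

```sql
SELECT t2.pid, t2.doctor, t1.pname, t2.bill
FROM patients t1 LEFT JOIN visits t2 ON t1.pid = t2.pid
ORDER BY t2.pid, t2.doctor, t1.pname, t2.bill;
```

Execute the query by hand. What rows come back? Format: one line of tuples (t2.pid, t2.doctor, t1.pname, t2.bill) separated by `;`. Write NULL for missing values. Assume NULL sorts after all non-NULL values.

(5, Carol, Frank, 244); (5, Carol, Sara, 244); (5, Carol, Xin, 244); (8, Dave, Omar, 113); (8, Raj, Omar, 227); (NULL, NULL, Quinn, NULL); (NULL, NULL, Quinn, NULL)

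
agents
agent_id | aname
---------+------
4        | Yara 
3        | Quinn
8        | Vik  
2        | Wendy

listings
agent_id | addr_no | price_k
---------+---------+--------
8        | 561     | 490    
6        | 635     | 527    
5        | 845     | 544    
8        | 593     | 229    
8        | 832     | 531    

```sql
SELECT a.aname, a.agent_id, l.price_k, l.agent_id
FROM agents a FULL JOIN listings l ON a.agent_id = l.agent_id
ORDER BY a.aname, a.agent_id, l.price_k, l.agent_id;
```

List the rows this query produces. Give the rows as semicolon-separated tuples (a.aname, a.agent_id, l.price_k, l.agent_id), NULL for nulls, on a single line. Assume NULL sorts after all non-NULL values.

(Quinn, 3, NULL, NULL); (Vik, 8, 229, 8); (Vik, 8, 490, 8); (Vik, 8, 531, 8); (Wendy, 2, NULL, NULL); (Yara, 4, NULL, NULL); (NULL, NULL, 527, 6); (NULL, NULL, 544, 5)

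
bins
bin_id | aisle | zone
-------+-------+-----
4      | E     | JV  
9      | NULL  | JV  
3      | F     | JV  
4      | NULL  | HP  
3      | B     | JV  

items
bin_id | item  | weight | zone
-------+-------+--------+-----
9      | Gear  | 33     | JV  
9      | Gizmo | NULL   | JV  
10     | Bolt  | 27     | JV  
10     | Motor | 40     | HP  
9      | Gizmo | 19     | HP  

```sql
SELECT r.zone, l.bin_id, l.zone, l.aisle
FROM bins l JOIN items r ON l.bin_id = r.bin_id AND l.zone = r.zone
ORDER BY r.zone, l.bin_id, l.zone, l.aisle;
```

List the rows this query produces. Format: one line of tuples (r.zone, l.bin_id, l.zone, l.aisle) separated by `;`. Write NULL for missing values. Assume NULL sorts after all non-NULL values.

(JV, 9, JV, NULL); (JV, 9, JV, NULL)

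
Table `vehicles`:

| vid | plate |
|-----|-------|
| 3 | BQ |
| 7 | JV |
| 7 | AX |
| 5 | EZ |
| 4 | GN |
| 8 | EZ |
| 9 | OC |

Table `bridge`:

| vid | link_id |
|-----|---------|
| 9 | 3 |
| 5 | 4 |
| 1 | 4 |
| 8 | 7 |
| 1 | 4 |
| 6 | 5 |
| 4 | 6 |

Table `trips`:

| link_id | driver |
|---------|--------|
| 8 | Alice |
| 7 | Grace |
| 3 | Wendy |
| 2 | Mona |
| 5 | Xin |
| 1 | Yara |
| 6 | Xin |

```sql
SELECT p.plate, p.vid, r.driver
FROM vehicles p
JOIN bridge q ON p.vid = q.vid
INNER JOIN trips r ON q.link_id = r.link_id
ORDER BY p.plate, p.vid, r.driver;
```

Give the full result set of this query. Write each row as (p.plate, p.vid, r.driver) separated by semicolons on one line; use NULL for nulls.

Evaluate left to right. First `vehicles p INNER JOIN bridge q` on vid: 4 row(s).
Then INNER JOIN `trips r` on link_id: keep only rows whose q.link_id appears in r.

(EZ, 8, Grace); (GN, 4, Xin); (OC, 9, Wendy)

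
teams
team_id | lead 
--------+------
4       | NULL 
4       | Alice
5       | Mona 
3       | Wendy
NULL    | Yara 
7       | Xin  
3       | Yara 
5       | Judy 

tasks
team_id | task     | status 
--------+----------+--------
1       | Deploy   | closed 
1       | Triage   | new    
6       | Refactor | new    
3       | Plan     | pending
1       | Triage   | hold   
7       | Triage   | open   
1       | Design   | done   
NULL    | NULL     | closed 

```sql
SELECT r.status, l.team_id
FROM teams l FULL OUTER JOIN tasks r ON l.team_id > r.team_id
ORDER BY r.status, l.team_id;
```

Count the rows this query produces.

37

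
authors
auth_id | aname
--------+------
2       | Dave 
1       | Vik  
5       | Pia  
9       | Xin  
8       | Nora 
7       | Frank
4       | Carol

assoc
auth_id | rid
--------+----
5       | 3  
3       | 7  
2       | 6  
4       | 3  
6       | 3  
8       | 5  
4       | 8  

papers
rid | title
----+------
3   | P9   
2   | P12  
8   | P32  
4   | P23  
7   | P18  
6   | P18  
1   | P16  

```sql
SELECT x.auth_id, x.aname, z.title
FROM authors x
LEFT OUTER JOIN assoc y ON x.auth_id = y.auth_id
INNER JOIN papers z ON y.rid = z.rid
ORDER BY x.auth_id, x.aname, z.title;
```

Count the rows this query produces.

4

Step 1 — x LEFT JOIN y on auth_id → 8 row(s).
Then INNER JOIN `papers z` on rid: keep only rows whose y.rid appears in z.
Result: 4 row(s).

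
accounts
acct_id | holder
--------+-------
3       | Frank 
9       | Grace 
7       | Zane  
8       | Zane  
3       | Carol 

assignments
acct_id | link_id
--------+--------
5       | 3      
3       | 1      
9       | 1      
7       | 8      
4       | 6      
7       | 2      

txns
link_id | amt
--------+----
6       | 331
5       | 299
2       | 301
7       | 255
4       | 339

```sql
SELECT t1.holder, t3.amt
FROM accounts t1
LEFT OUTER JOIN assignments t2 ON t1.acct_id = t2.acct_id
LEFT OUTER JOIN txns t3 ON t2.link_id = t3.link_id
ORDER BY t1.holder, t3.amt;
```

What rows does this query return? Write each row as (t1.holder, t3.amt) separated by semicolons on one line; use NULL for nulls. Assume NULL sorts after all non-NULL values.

(Carol, NULL); (Frank, NULL); (Grace, NULL); (Zane, 301); (Zane, NULL); (Zane, NULL)

Step 1 — t1 LEFT JOIN t2 on acct_id → 6 row(s).
Then LEFT JOIN `txns t3` on link_id: each of those 6 rows is kept; rows whose t2.link_id has no match in t3 get NULL for t3's columns.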